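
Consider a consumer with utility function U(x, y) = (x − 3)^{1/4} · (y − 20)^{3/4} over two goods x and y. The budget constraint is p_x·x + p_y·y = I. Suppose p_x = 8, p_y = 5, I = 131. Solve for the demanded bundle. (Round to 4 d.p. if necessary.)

x* = 3.2188, y* = 21.05

After buying the subsistence bundle (3, 20), a share 0.25 of the remaining income goes to x: x* = 3 + 0.25·(I − 3p_x − 20p_y)/p_x.
Discretionary income = 131 − 3·8 − 20·5 = 7; x* = 3 + 0.25·7/8 = 3.2188; y* = 20 + 0.75·7/5 = 21.05.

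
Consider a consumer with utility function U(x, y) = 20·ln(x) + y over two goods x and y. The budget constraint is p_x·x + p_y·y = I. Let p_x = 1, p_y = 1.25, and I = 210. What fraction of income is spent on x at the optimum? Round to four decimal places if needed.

share on x = 0.119

MU_x = 20/x, MU_y = 1. Tangency: 20/x = p_x/p_y.
So x*(p_x,p_y) = 20·p_y/p_x, independent of income; and y* = (I − 20·p_y)/p_y.
At the given prices: x* = 20·1.25/1 = 25, and y* = 148.
Expenditure on x: 1·25 = 25; share = 0.119.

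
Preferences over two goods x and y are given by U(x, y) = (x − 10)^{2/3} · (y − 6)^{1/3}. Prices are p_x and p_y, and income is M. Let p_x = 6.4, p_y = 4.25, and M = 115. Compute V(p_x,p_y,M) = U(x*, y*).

V = 2.4165

MRS = 2·(y−6)/(x−10). Tangency with p_x/p_y gives y−6 = (1/2)·(p_x/p_y)·(x−10).
Substituting into the budget: x* = 10 + 2/3·(M − 10·p_x − 6·p_y)/p_x, and y* = 6 + 1/3·(…)/p_y.
Discretionary income = 115 − 10·6.4 − 6·4.25 = 25.5; x* = 10 + 2/3·25.5/6.4 = 12.6562; y* = 6 + 1/3·25.5/4.25 = 8.
Utility at the optimum: U(12.6562, 8) = 2.4165.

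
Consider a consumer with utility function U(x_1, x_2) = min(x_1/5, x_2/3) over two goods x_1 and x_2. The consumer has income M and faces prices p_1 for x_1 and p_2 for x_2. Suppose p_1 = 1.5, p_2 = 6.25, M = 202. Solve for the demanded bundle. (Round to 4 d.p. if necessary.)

x_1* = 38.4762, x_2* = 23.0857

Leontief preferences: the optimum is at the kink where x_1/5 = x_2/3, i.e. x_2 = (3/5)·x_1.
Budget: p_1·x_1 + p_2·(3/5)·x_1 = M, so (5·p_1 + 3·p_2)·x_1 = 5·M.
Demand: x_1*(p_1,p_2,M) = 5·M/(5·p_1 + 3·p_2), x_2* = 3·M/(5·p_1 + 3·p_2).
Here 5·1.5 + 3·6.25 = 26.25, giving x_1* = 38.4762 and x_2* = 23.0857.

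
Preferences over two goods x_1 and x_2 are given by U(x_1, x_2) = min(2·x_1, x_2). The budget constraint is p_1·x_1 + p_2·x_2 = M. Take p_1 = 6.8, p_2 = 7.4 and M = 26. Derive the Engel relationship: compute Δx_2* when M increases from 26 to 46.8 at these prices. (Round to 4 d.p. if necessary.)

With perfect complements, no substitution: consume in ratio x_1:x_2 = 1:2.
Budget: p_1·x_1 + p_2·2·x_1 = M, so (p_1 + 2·p_2)·x_1 = M.
Demand: x_1*(p_1,p_2,M) = M/(p_1 + 2·p_2), x_2* = 2·M/(p_1 + 2·p_2).
Here 6.8 + 2·7.4 = 21.6, giving x_2* = 2.4074.
At M' = 46.8: x_2* = 4.3333. Change: 4.3333 − 2.4074 = 1.9259.

Δx_2* = 1.9259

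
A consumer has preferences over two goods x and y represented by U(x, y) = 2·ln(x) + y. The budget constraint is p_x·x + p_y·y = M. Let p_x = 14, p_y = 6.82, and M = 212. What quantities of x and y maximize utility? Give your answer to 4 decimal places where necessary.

x* = 0.9743, y* = 29.085

MU_x = 2/x, MU_y = 1. Tangency: 2/x = p_x/p_y.
So x*(p_x,p_y) = 2·p_y/p_x, independent of income; and y* = (M − 2·p_y)/p_y.
At the given prices: x* = 2·6.82/14 = 0.9743, and y* = 29.085.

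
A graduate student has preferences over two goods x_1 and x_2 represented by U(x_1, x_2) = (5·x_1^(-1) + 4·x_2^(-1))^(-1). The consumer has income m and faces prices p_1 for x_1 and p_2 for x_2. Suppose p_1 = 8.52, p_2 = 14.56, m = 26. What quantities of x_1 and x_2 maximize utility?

x_1* = 1.4068, x_2* = 0.9625

MU_x_1 ∝ 5·x_1^(-2), MU_x_2 ∝ 4·x_2^(-2), so MRS = (5/4)·(x_2/x_1)^(2) = p_1/p_2.
Solve for the ratio: x_2/x_1 = [(4/5)·p_1/p_2]^(0.5).
Substitute x_2 = (x_2/x_1)·x_1 into the budget: x_1* = m/(p_1 + p_2·(x_2/x_1)).
Numerically x_2/x_1 = 0.684202, so x_1* = 26/(8.52 + 14.56·0.684202) = 1.4068 and x_2* = 0.684202·1.4068 = 0.9625.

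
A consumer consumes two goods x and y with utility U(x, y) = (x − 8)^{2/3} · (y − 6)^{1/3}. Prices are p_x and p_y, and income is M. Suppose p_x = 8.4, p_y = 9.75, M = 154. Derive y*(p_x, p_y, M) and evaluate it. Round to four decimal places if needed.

y* = 6.9675

This is Cobb-Douglas in (x−8, y−6): tangency gives 2/3·p_y·(y−6) = 1/3·p_x·(x−8).
Substituting into the budget: x* = 8 + 2/3·(M − 8·p_x − 6·p_y)/p_x, and y* = 6 + 1/3·(…)/p_y.
Discretionary income = 154 − 8·8.4 − 6·9.75 = 28.3; y* = 6 + 1/3·28.3/9.75 = 6.9675.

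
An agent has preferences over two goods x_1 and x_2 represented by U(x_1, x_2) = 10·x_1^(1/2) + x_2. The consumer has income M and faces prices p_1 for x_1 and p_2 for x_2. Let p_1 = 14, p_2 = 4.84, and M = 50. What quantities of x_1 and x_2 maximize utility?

Utility is quasi-linear in x_2; the FOC for x_1 is 5/√x_1 = p_1/p_2.
Thus x_1* = (5·p_2/p_1)² — independent of M — with the rest of income spent on x_2.
Plugging in: x_1* = (5·4.84/14)² = 2.988, x_2* = 1.6877.

x_1* = 2.988, x_2* = 1.6877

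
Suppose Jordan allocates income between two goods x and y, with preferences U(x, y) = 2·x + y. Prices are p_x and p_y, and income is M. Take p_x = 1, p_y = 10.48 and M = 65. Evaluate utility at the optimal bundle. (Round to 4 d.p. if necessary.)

Linear utility — the consumer picks whichever good has higher MU/price: 2/1 = 2 vs 1/10.48 = 0.0954.
x gives more utility per dollar, so spend all income on x: x* = M/p_x, y* = 0.
Numerically: x* = 65, y* = 0.
Utility at the optimum: U(65, 0) = 130.

V = 130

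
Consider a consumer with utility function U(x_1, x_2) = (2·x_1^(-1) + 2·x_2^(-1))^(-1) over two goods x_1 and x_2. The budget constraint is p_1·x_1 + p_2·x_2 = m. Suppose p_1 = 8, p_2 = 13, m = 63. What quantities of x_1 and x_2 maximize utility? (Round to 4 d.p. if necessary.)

x_1* = 3.4619, x_2* = 2.7157

With the ratio pinned down, the budget gives x_1* = m/(p_1 + p_2·(x_2/x_1)) and x_2* = (x_2/x_1)·x_1*.
Numerically x_2/x_1 = 0.784465, so x_1* = 63/(8 + 13·0.784465) = 3.4619 and x_2* = 0.784465·3.4619 = 2.7157.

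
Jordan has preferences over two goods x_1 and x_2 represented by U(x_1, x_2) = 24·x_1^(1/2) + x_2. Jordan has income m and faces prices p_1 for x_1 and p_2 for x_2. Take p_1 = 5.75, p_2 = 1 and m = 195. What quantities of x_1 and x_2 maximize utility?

x_1* = 4.3554, x_2* = 169.9565

MU_x_1 = 12/√x_1, MU_x_2 = 1. Tangency: 12/√x_1 = p_1/p_2.
Thus x_1* = (12·p_2/p_1)² — independent of m — with the rest of income spent on x_2.
Plugging in: x_1* = (12·1/5.75)² = 4.3554, x_2* = 169.9565.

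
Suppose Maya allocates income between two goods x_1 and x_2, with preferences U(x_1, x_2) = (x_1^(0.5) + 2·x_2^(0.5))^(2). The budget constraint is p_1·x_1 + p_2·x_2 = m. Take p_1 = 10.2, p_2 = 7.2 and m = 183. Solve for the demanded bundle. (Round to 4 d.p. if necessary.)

MRS = MU_x_1/MU_x_2 = (1/2)·(x_2/x_1)^(0.5). Set equal to p_1/p_2.
Solve for the ratio: x_2/x_1 = [2·p_1/p_2]^(2).
With the ratio pinned down, the budget gives x_1* = m/(p_1 + p_2·(x_2/x_1)) and x_2* = (x_2/x_1)·x_1*.
Numerically x_2/x_1 = 8.027778, so x_1* = 183/(10.2 + 7.2·8.027778) = 2.6912 and x_2* = 8.027778·2.6912 = 21.6042.

x_1* = 2.6912, x_2* = 21.6042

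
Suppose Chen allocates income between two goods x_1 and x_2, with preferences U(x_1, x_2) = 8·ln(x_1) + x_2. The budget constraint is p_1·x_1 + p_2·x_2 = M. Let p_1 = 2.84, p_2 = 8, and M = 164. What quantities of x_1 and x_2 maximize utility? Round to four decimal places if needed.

x_1* = 22.5352, x_2* = 12.5

So x_1*(p_1,p_2) = 8·p_2/p_1, independent of income; and x_2* = (M − 8·p_2)/p_2.
At the given prices: x_1* = 8·8/2.84 = 22.5352, and x_2* = 12.5.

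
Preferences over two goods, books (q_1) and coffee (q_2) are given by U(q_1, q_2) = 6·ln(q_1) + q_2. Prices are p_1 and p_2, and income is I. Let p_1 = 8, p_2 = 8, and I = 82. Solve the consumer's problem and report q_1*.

q_1* = 6

Set MRS = p_1/p_2: (6/q_1)/1 = p_1/p_2.
So q_1*(p_1,p_2) = 6·p_2/p_1, independent of income; and q_2* = (I − 6·p_2)/p_2.
At the given prices: q_1* = 6·8/8 = 6.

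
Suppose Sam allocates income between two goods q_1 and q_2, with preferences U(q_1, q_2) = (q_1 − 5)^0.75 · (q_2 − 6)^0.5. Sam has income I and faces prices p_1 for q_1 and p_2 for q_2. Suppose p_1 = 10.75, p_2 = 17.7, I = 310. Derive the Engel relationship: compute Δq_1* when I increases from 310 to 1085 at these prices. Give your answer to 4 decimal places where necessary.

Let q_1' = q_1−5, q_2' = q_2−6. MRS = (3/2)·q_2'/q_1' = p_1/p_2.
After buying the subsistence bundle (5, 6), a share 0.6 of the remaining income goes to q_1: q_1* = 5 + 0.6·(I − 5p_1 − 6p_2)/p_1.
Discretionary income = 310 − 5·10.75 − 6·17.7 = 150.05; q_1* = 5 + 0.6·150.05/10.75 = 13.3749.
At I' = 1085: q_1* = 56.6307. Change: 56.6307 − 13.3749 = 43.2558.

Δq_1* = 43.2558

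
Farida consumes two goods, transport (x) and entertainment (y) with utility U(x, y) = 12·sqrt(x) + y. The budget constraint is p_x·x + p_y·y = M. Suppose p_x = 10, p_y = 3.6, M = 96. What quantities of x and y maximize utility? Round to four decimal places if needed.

Utility is quasi-linear in y; the FOC for x is 6/√x = p_x/p_y.
Solve: √x = 6·p_y/p_x, so x*(p_x,p_y) = (6·p_y/p_x)², and y* = (M − p_x·x*)/p_y.
Plugging in: x* = (6·3.6/10)² = 4.6656, y* = 13.7067.

x* = 4.6656, y* = 13.7067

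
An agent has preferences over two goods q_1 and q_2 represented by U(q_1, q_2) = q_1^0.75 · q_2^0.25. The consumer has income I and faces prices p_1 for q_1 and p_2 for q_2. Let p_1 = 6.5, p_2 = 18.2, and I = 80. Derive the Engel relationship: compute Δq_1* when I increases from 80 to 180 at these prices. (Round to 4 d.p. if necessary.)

Tangency: MRS = 3·q_2/q_1 = p_1/p_2.
So 0.75·p_2·q_2 = 0.25·p_1·q_1; combined with the budget, a share 0.75 of income goes to q_1.
Demand: q_1*(p_1,p_2,I) = 0.75·I/p_1 and q_2* = 0.25·I/p_2.
At p_1=6.5, p_2=18.2, I=80: q_1* = 0.75·80/6.5 = 9.2308.
At I' = 180: q_1* = 20.7692. Change: 20.7692 − 9.2308 = 11.5385.

Δq_1* = 11.5385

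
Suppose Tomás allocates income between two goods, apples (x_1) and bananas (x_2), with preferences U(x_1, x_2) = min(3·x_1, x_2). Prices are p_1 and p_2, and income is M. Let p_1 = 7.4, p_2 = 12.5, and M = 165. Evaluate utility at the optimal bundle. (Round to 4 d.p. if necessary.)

V = 11.0245

Leontief preferences: the optimum is at the kink where x_1/1 = x_2/3, i.e. x_2 = 3·x_1.
Budget: p_1·x_1 + p_2·3·x_1 = M, so (p_1 + 3·p_2)·x_1 = M.
Demand: x_1*(p_1,p_2,M) = M/(p_1 + 3·p_2), x_2* = 3·M/(p_1 + 3·p_2).
Here 7.4 + 3·12.5 = 44.9, giving x_1* = 3.6748 and x_2* = 11.0245.
Utility at the optimum: U(3.6748, 11.0245) = 11.0245.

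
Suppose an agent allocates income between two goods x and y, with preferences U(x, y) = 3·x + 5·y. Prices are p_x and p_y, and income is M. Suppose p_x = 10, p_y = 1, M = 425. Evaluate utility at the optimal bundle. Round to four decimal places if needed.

V = 2125

Perfect substitutes: compare marginal utility per dollar. 3/p_x vs 5/p_y → 0.3 vs 5.
y gives more utility per dollar, so spend all income on y: y* = M/p_y, x* = 0.
Numerically: x* = 0, y* = 425.
Utility at the optimum: U(0, 425) = 2125.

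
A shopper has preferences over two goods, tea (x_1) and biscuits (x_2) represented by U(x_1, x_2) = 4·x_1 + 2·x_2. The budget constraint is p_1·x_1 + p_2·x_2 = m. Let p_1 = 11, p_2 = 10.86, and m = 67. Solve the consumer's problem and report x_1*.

Linear utility — the consumer picks whichever good has higher MU/price: 4/11 = 0.3636 vs 2/10.86 = 0.1842.
x_1 gives more utility per dollar, so spend all income on x_1: x_1* = m/p_1, x_2* = 0.
Numerically: x_1* = 6.0909, x_2* = 0.

x_1* = 6.0909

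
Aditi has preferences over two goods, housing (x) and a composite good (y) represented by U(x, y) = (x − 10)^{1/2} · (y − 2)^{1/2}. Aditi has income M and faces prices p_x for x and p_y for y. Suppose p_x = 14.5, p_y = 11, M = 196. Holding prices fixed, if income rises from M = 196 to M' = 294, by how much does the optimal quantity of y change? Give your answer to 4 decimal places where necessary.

Δy* = 4.4545

This is Cobb-Douglas in (x−10, y−2): tangency gives 0.5·p_y·(y−2) = 0.5·p_x·(x−10).
After buying the subsistence bundle (10, 2), a share 0.5 of the remaining income goes to x: x* = 10 + 0.5·(M − 10p_x − 2p_y)/p_x.
Discretionary income = 196 − 10·14.5 − 2·11 = 29; y* = 2 + 0.5·29/11 = 3.3182.
At M' = 294: y* = 7.7727. Change: 7.7727 − 3.3182 = 4.4545.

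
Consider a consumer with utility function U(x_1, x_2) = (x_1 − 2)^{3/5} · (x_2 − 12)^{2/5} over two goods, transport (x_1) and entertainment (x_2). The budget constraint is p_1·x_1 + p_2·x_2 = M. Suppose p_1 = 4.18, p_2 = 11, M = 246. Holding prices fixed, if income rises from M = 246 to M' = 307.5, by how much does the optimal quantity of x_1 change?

MRS = (3/2)·(x_2−12)/(x_1−2). Tangency with p_1/p_2 gives x_2−12 = (2/3)·(p_1/p_2)·(x_1−2).
Substituting into the budget: x_1* = 2 + 0.6·(M − 2·p_1 − 12·p_2)/p_1, and x_2* = 12 + 0.4·(…)/p_2.
Discretionary income = 246 − 2·4.18 − 12·11 = 105.64; x_1* = 2 + 0.6·105.64/4.18 = 17.1636.
At M' = 307.5: x_1* = 25.9914. Change: 25.9914 − 17.1636 = 8.8278.

Δx_1* = 8.8278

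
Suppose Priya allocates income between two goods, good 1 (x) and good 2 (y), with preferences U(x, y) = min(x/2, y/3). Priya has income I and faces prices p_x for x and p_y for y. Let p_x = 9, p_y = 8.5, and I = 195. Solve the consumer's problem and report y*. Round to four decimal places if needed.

Leontief preferences: the optimum is at the kink where x/2 = y/3, i.e. y = (3/2)·x.
Budget: p_x·x + p_y·(3/2)·x = I, so (2·p_x + 3·p_y)·x = 2·I.
Demand: x*(p_x,p_y,I) = 2·I/(2·p_x + 3·p_y), y* = 3·I/(2·p_x + 3·p_y).
Here 2·9 + 3·8.5 = 43.5, giving y* = 13.4483.

y* = 13.4483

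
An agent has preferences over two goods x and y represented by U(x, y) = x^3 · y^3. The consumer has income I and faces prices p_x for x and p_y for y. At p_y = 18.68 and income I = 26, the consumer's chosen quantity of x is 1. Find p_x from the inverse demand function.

The MRS is y/x. Set MRS = p_x/p_y.
Rearranging, p_y·y = p_x·x. Substituting into the budget gives p_x·x·(1 + 1) = I.
Demand: x*(p_x,p_y,I) = 0.5·I/p_x and y* = 0.5·I/p_y.
Set x* = 1 in the demand function and solve for p_x: p_x = 13.

p_x = 13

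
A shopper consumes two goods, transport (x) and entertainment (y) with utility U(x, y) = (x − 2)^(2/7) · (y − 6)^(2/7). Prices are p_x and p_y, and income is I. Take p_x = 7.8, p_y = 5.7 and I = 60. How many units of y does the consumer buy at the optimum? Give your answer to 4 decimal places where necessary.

y* = 6.8947

This is Cobb-Douglas in (x−2, y−6): tangency gives 2/7·p_y·(y−6) = 2/7·p_x·(x−2).
After buying the subsistence bundle (2, 6), a share 0.5 of the remaining income goes to x: x* = 2 + 0.5·(I − 2p_x − 6p_y)/p_x.
Discretionary income = 60 − 2·7.8 − 6·5.7 = 10.2; y* = 6 + 0.5·10.2/5.7 = 6.8947.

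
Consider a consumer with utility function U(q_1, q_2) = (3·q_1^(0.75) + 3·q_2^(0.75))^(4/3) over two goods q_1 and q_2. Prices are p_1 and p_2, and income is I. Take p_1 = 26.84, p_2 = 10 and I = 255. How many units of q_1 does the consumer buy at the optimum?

MRS = MU_q_1/MU_q_2 = (q_2/q_1)^(0.25). Set equal to p_1/p_2.
Solve for the ratio: q_2/q_1 = [p_1/p_2]^(4).
Substitute q_2 = (q_2/q_1)·q_1 into the budget: q_1* = I/(p_1 + p_2·(q_2/q_1)).
Numerically q_2/q_1 = 51.895541, so q_1* = 255/(26.84 + 10·51.895541) = 0.4672.

q_1* = 0.4672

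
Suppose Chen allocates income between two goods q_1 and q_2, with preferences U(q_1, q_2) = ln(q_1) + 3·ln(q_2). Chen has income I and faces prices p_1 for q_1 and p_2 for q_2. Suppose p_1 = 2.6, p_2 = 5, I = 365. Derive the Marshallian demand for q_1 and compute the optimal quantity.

The MRS is (1/3)·q_2/q_1. Set MRS = p_1/p_2.
So p_2·q_2 = 3·p_1·q_1; combined with the budget, a share 0.25 of income goes to q_1.
Demand: q_1*(p_1,p_2,I) = 0.25·I/p_1 and q_2* = 0.75·I/p_2.
At p_1=2.6, p_2=5, I=365: q_1* = 0.25·365/2.6 = 35.0962.

q_1* = 35.0962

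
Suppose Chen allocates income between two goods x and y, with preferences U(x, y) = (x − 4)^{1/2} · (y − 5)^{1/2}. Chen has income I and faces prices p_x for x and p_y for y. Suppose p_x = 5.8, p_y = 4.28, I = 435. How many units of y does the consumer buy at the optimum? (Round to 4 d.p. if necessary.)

y* = 50.6075

MRS = (y−5)/(x−4). Tangency with p_x/p_y gives y−5 = (p_x/p_y)·(x−4).
Substituting into the budget: x* = 4 + 0.5·(I − 4·p_x − 5·p_y)/p_x, and y* = 5 + 0.5·(…)/p_y.
Discretionary income = 435 − 4·5.8 − 5·4.28 = 390.4; y* = 5 + 0.5·390.4/4.28 = 50.6075.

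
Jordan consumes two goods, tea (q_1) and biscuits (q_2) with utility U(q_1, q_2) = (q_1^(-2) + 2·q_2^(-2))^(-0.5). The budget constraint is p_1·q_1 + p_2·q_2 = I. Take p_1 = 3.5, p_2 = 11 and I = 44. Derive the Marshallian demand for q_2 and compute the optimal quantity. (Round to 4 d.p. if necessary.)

q_2* = 2.9199

MRS = MU_q_1/MU_q_2 = (1/2)·(q_2/q_1)^(3). Set equal to p_1/p_2.
Solve for the ratio: q_2/q_1 = [2·p_1/p_2]^(1/3).
Substitute q_2 = (q_2/q_1)·q_1 into the budget: q_1* = I/(p_1 + p_2·(q_2/q_1)).
Numerically q_2/q_1 = 0.860139, so q_1* = 44/(3.5 + 11·0.860139) = 3.3947 and q_2* = 0.860139·3.3947 = 2.9199.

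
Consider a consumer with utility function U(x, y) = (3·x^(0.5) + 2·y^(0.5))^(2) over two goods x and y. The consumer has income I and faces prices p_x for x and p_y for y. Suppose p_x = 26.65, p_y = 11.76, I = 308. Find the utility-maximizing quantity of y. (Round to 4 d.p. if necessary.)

Numerically y/x = 2.282429, so x* = 308/(26.65 + 11.76·2.282429) = 5.7579 and y* = 2.282429·5.7579 = 13.1421.

y* = 13.1421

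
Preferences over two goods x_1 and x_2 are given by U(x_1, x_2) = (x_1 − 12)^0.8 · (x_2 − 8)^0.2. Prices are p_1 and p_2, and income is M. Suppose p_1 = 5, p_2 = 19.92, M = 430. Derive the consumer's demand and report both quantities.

Let x_1' = x_1−12, x_2' = x_2−8. MRS = 4·x_2'/x_1' = p_1/p_2.
After buying the subsistence bundle (12, 8), a share 0.8 of the remaining income goes to x_1: x_1* = 12 + 0.8·(M − 12p_1 − 8p_2)/p_1.
Discretionary income = 430 − 12·5 − 8·19.92 = 210.64; x_1* = 12 + 0.8·210.64/5 = 45.7024; x_2* = 8 + 0.2·210.64/19.92 = 10.1149.

x_1* = 45.7024, x_2* = 10.1149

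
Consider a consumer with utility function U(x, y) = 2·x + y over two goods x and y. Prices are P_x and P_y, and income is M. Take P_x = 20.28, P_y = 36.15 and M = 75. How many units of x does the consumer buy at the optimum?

x* = 3.6982

x gives more utility per dollar, so spend all income on x: x* = M/P_x, y* = 0.
Numerically: x* = 3.6982, y* = 0.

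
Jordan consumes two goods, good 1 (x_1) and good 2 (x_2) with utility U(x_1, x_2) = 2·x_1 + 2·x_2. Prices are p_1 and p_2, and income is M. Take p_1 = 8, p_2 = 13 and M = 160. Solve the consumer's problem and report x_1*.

x_1* = 20

Linear utility — the consumer picks whichever good has higher MU/price: 2/8 = 0.25 vs 2/13 = 0.1538.
x_1 gives more utility per dollar, so spend all income on x_1: x_1* = M/p_1, x_2* = 0.
Numerically: x_1* = 20, x_2* = 0.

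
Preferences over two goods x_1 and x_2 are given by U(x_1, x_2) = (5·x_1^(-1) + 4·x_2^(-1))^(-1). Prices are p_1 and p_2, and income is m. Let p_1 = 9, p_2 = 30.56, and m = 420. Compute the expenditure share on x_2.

share on x_2 = 0.6224

MU_x_1 ∝ 5·x_1^(-2), MU_x_2 ∝ 4·x_2^(-2), so MRS = (5/4)·(x_2/x_1)^(2) = p_1/p_2.
Hence x_2/x_1 = ((4/5)·p_1/p_2)^(1/(2)), i.e. raised to the 0.5 power.
Substitute x_2 = (x_2/x_1)·x_1 into the budget: x_1* = m/(p_1 + p_2·(x_2/x_1)).
Numerically x_2/x_1 = 0.485389, so x_1* = 420/(9 + 30.56·0.485389) = 17.6223 and x_2* = 0.485389·17.6223 = 8.5537.
Expenditure on x_2: 30.56·8.5537 = 261.3995; share = 0.6224.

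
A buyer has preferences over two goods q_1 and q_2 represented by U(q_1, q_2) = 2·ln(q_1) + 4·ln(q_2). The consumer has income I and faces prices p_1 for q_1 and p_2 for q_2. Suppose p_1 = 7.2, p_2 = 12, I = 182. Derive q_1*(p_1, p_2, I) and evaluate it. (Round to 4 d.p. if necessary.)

q_1* = 8.4259

The MRS is (1/2)·q_2/q_1. Set MRS = p_1/p_2.
So 2·p_2·q_2 = 4·p_1·q_1; combined with the budget, a share 1/3 of income goes to q_1.
Demand: q_1*(p_1,p_2,I) = 1/3·I/p_1 and q_2* = 2/3·I/p_2.
At p_1=7.2, p_2=12, I=182: q_1* = 1/3·182/7.2 = 8.4259.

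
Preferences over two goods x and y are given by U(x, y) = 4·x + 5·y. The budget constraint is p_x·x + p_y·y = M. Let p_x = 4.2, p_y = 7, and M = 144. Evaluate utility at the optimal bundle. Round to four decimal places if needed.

Linear utility — the consumer picks whichever good has higher MU/price: 4/4.2 = 0.9524 vs 5/7 = 0.7143.
x gives more utility per dollar, so spend all income on x: x* = M/p_x, y* = 0.
Numerically: x* = 34.2857, y* = 0.
Utility at the optimum: U(34.2857, 0) = 137.1429.

V = 137.1429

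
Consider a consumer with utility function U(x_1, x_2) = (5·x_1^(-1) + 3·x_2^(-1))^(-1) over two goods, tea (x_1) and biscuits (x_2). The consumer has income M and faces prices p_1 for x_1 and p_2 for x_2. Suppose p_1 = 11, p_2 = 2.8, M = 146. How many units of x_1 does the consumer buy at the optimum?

MU_x_1 ∝ 5·x_1^(-2), MU_x_2 ∝ 3·x_2^(-2), so MRS = (5/3)·(x_2/x_1)^(2) = p_1/p_2.
Solve for the ratio: x_2/x_1 = [(3/5)·p_1/p_2]^(0.5).
Substitute x_2 = (x_2/x_1)·x_1 into the budget: x_1* = M/(p_1 + p_2·(x_2/x_1)).
Numerically x_2/x_1 = 1.535299, so x_1* = 146/(11 + 2.8·1.535299) = 9.5432.

x_1* = 9.5432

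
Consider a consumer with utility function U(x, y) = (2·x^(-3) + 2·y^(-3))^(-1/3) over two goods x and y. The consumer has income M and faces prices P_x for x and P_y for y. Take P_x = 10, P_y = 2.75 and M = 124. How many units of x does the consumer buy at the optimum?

MRS = MU_x/MU_y = (y/x)^(4). Set equal to P_x/P_y.
Solve for the ratio: y/x = [P_x/P_y]^(0.25).
With the ratio pinned down, the budget gives x* = M/(P_x + P_y·(y/x)) and y* = (y/x)·x*.
Numerically y/x = 1.380915, so x* = 124/(10 + 2.75·1.380915) = 8.9871.

x* = 8.9871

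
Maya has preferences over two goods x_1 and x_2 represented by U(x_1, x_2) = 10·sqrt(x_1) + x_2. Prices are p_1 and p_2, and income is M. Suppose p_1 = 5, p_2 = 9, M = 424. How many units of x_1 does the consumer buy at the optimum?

Set MRS = p_1/p_2: 5·x_1^(−1/2) = p_1/p_2.
Solve: √x_1 = 5·p_2/p_1, so x_1*(p_1,p_2) = (5·p_2/p_1)², and x_2* = (M − p_1·x_1*)/p_2.
Plugging in: x_1* = (5·9/5)² = 81.

x_1* = 81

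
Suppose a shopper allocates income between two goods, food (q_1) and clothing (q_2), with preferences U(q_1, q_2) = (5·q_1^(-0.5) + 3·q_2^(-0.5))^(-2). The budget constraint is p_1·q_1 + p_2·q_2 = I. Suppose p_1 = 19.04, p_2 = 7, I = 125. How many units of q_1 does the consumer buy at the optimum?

From the CES first-order condition, (5/3)·(q_2/q_1)^(1.5) = p_1/p_2.
Solve for the ratio: q_2/q_1 = [(3/5)·p_1/p_2]^(2/3).
Substitute q_2 = (q_2/q_1)·q_1 into the budget: q_1* = I/(p_1 + p_2·(q_2/q_1)).
Numerically q_2/q_1 = 1.38616, so q_1* = 125/(19.04 + 7·1.38616) = 4.3489.

q_1* = 4.3489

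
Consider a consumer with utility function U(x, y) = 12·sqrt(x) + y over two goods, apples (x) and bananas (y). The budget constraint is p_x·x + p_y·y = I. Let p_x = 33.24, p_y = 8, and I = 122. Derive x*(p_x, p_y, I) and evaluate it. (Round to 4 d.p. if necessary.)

MU_x = 6/√x, MU_y = 1. Tangency: 6/√x = p_x/p_y.
Thus x* = (6·p_y/p_x)² — independent of I — with the rest of income spent on y.
Plugging in: x* = (6·8/33.24)² = 2.0853.

x* = 2.0853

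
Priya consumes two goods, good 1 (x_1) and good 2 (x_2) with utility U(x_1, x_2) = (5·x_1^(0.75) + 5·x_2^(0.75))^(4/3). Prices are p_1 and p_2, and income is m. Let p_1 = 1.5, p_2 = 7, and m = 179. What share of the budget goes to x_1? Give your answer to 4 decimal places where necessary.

share on x_1 = 0.9903

MRS = MU_x_1/MU_x_2 = (x_2/x_1)^(0.25). Set equal to p_1/p_2.
Hence x_2/x_1 = (p_1/p_2)^(1/(0.25)), i.e. raised to the 4 power.
Substitute x_2 = (x_2/x_1)·x_1 into the budget: x_1* = m/(p_1 + p_2·(x_2/x_1)).
Numerically x_2/x_1 = 0.002108, so x_1* = 179/(1.5 + 7·0.002108) = 118.1706 and x_2* = 0.002108·118.1706 = 0.2492.
Expenditure on x_1: 1.5·118.1706 = 177.2559; share = 0.9903.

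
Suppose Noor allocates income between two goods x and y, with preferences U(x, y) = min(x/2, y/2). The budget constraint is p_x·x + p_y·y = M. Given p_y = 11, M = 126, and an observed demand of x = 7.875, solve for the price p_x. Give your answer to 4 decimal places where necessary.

With perfect complements, no substitution: consume in ratio x:y = 2:2.
Budget: p_x·x + p_y·x = M, so (2·p_x + 2·p_y)·x = 2·M.
Demand: x*(p_x,p_y,M) = 2·M/(2·p_x + 2·p_y), y* = 2·M/(2·p_x + 2·p_y).
Set x* = 7.875 in the demand function and solve for p_x: p_x = 5.

p_x = 5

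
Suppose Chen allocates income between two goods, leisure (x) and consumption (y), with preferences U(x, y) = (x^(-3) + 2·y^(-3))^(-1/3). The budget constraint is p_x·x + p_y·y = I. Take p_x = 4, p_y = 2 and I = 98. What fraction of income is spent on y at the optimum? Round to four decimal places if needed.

share on y = 0.4142

MRS = MU_x/MU_y = (1/2)·(y/x)^(4). Set equal to p_x/p_y.
Hence y/x = (2·p_x/p_y)^(1/(4)), i.e. raised to the 0.25 power.
With the ratio pinned down, the budget gives x* = I/(p_x + p_y·(y/x)) and y* = (y/x)·x*.
Numerically y/x = 1.414214, so x* = 98/(4 + 2·1.414214) = 14.3518 and y* = 1.414214·14.3518 = 20.2965.
Expenditure on y: 2·20.2965 = 40.5929; share = 0.4142.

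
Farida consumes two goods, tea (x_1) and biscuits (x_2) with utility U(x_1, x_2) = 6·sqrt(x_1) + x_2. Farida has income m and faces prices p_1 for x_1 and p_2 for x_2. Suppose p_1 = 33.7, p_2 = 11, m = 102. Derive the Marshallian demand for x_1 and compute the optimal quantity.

x_1* = 0.9589

Plugging in: x_1* = (3·11/33.7)² = 0.9589.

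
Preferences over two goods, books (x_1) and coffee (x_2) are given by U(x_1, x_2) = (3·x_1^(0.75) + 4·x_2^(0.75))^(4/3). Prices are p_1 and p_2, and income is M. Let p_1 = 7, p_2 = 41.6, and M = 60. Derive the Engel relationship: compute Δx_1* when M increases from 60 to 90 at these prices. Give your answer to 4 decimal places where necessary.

From the CES first-order condition, (3/4)·(x_2/x_1)^(0.25) = p_1/p_2.
Solve for the ratio: x_2/x_1 = [(4/3)·p_1/p_2]^(4).
Substitute x_2 = (x_2/x_1)·x_1 into the budget: x_1* = M/(p_1 + p_2·(x_2/x_1)).
Numerically x_2/x_1 = 0.002534, so x_1* = 60/(7 + 41.6·0.002534) = 8.4443.
At M' = 90: x_1* = 12.6664. Change: 12.6664 − 8.4443 = 4.2221.

Δx_1* = 4.2221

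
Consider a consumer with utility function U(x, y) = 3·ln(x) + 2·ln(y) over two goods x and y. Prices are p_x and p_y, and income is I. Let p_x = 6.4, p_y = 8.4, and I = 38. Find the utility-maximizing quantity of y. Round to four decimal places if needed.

y* = 1.8095

The MRS is (3/2)·y/x. Set MRS = p_x/p_y.
So 3·p_y·y = 2·p_x·x; combined with the budget, a share 0.6 of income goes to x.
Demand: x*(p_x,p_y,I) = 0.6·I/p_x and y* = 0.4·I/p_y.
At p_x=6.4, p_y=8.4, I=38: y* = 0.4·38/8.4 = 1.8095.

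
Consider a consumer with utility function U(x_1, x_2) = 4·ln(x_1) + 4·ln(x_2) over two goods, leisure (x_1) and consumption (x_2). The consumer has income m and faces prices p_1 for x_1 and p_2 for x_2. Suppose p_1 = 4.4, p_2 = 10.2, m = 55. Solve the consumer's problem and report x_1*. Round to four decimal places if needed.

MU_x_1/MU_x_2 = (4·x_2)/(4·x_1); tangency sets this equal to p_1/p_2.
So 4·p_2·x_2 = 4·p_1·x_1; combined with the budget, a share 0.5 of income goes to x_1.
Demand: x_1*(p_1,p_2,m) = 0.5·m/p_1 and x_2* = 0.5·m/p_2.
At p_1=4.4, p_2=10.2, m=55: x_1* = 0.5·55/4.4 = 6.25.

x_1* = 6.25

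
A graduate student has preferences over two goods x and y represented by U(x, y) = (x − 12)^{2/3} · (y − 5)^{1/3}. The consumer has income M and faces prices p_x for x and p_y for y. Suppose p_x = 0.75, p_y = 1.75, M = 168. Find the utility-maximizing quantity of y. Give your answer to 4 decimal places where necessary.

y* = 33.619

This is Cobb-Douglas in (x−12, y−5): tangency gives 2/3·p_y·(y−5) = 1/3·p_x·(x−12).
Substituting into the budget: x* = 12 + 2/3·(M − 12·p_x − 5·p_y)/p_x, and y* = 5 + 1/3·(…)/p_y.
Discretionary income = 168 − 12·0.75 − 5·1.75 = 150.25; y* = 5 + 1/3·150.25/1.75 = 33.619.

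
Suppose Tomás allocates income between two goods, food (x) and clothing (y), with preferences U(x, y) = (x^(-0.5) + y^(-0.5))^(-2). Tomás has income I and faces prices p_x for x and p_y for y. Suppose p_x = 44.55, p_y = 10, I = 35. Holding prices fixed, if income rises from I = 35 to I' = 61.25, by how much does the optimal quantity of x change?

With the ratio pinned down, the budget gives x* = I/(p_x + p_y·(y/x)) and y* = (y/x)·x*.
Numerically y/x = 2.707479, so x* = 35/(44.55 + 10·2.707479) = 0.4887.
At I' = 61.25: x* = 0.8552. Change: 0.8552 − 0.4887 = 0.3665.

Δx* = 0.3665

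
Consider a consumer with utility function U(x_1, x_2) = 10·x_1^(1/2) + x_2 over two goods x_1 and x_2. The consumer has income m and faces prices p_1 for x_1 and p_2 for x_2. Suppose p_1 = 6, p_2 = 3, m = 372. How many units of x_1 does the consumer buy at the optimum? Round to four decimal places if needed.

x_1* = 6.25

Utility is quasi-linear in x_2; the FOC for x_1 is 5/√x_1 = p_1/p_2.
Thus x_1* = (5·p_2/p_1)² — independent of m — with the rest of income spent on x_2.
Plugging in: x_1* = (5·3/6)² = 6.25.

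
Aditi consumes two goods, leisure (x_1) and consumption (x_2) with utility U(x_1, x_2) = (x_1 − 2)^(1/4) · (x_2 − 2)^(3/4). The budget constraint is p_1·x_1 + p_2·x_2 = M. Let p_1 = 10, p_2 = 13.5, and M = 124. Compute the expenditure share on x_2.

Let x_1' = x_1−2, x_2' = x_2−2. MRS = (1/3)·x_2'/x_1' = p_1/p_2.
After buying the subsistence bundle (2, 2), a share 0.25 of the remaining income goes to x_1: x_1* = 2 + 0.25·(M − 2p_1 − 2p_2)/p_1.
Discretionary income = 124 − 2·10 − 2·13.5 = 77; x_1* = 2 + 0.25·77/10 = 3.925; x_2* = 2 + 0.75·77/13.5 = 6.2778.
Expenditure on x_2: 13.5·6.2778 = 84.75; share = 0.6835.

share on x_2 = 0.6835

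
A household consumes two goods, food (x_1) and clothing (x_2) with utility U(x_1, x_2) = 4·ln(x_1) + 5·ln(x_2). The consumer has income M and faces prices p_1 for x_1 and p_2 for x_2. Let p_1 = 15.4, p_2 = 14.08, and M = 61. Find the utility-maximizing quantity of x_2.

x_2* = 2.4069

Demand: x_1*(p_1,p_2,M) = 4/9·M/p_1 and x_2* = 5/9·M/p_2.
At p_1=15.4, p_2=14.08, M=61: x_2* = 5/9·61/14.08 = 2.4069.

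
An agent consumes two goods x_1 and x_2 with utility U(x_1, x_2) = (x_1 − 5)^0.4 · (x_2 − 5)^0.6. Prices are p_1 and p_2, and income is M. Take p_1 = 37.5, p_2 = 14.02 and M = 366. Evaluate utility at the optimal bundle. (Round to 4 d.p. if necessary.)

Discretionary income = 366 − 5·37.5 − 5·14.02 = 108.4; x_1* = 5 + 0.4·108.4/37.5 = 6.1563; x_2* = 5 + 0.6·108.4/14.02 = 9.6391.
Utility at the optimum: U(6.1563, 9.6391) = 2.6612.

V = 2.6612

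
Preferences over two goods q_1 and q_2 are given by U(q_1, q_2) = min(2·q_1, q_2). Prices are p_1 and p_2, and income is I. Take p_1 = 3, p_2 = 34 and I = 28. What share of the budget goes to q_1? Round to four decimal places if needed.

share on q_1 = 0.0423

Leontief preferences: the optimum is at the kink where q_1/1 = q_2/2, i.e. q_2 = 2·q_1.
Budget: p_1·q_1 + p_2·2·q_1 = I, so (p_1 + 2·p_2)·q_1 = I.
Demand: q_1*(p_1,p_2,I) = I/(p_1 + 2·p_2), q_2* = 2·I/(p_1 + 2·p_2).
Here 3 + 2·34 = 71, giving q_1* = 0.3944 and q_2* = 0.7887.
Expenditure on q_1: 3·0.3944 = 1.1831; share = 0.0423.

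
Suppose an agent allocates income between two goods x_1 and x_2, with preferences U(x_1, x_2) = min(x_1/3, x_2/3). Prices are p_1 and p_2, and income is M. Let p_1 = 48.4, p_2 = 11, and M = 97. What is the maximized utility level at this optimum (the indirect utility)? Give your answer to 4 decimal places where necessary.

V = 0.5443

Demand: x_1*(p_1,p_2,M) = 3·M/(3·p_1 + 3·p_2), x_2* = 3·M/(3·p_1 + 3·p_2).
Here 3·48.4 + 3·11 = 178.2, giving x_1* = 1.633 and x_2* = 1.633.
Utility at the optimum: U(1.633, 1.633) = 0.5443.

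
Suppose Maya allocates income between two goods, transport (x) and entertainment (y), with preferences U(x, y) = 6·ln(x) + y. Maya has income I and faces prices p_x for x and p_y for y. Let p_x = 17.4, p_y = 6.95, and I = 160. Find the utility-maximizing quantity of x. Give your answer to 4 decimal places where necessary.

x* = 2.3966

MU_x = 6/x, MU_y = 1. Tangency: 6/x = p_x/p_y.
So x*(p_x,p_y) = 6·p_y/p_x, independent of income; and y* = (I − 6·p_y)/p_y.
At the given prices: x* = 6·6.95/17.4 = 2.3966.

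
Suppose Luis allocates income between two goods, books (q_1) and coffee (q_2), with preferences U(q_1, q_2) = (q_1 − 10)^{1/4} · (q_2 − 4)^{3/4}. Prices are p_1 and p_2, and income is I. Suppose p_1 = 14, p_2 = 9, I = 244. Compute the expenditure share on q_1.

share on q_1 = 0.6434

Substituting into the budget: q_1* = 10 + 0.25·(I − 10·p_1 − 4·p_2)/p_1, and q_2* = 4 + 0.75·(…)/p_2.
Discretionary income = 244 − 10·14 − 4·9 = 68; q_1* = 10 + 0.25·68/14 = 11.2143; q_2* = 4 + 0.75·68/9 = 9.6667.
Expenditure on q_1: 14·11.2143 = 157; share = 0.6434.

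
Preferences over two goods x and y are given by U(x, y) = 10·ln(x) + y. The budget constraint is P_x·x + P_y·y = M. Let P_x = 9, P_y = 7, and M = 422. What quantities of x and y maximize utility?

Set MRS = P_x/P_y: (10/x)/1 = P_x/P_y.
So x*(P_x,P_y) = 10·P_y/P_x, independent of income; and y* = (M − 10·P_y)/P_y.
At the given prices: x* = 10·7/9 = 7.7778, and y* = 50.2857.

x* = 7.7778, y* = 50.2857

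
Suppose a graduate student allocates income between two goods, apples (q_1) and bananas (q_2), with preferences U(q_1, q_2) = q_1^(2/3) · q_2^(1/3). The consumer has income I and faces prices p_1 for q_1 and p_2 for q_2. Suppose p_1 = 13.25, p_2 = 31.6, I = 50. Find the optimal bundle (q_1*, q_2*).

Tangency: MRS = 2·q_2/q_1 = p_1/p_2.
So 2/3·p_2·q_2 = 1/3·p_1·q_1; combined with the budget, a share 2/3 of income goes to q_1.
Demand: q_1*(p_1,p_2,I) = 2/3·I/p_1 and q_2* = 1/3·I/p_2.
At p_1=13.25, p_2=31.6, I=50: q_1* = 2/3·50/13.25 = 2.5157, q_2* = 0.5274.

q_1* = 2.5157, q_2* = 0.5274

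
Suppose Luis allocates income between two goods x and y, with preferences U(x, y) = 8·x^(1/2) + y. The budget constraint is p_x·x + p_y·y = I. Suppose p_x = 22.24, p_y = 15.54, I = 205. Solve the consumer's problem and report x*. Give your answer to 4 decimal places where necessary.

x* = 7.8118

Solve: √x = 4·p_y/p_x, so x*(p_x,p_y) = (4·p_y/p_x)², and y* = (I − p_x·x*)/p_y.
Plugging in: x* = (4·15.54/22.24)² = 7.8118.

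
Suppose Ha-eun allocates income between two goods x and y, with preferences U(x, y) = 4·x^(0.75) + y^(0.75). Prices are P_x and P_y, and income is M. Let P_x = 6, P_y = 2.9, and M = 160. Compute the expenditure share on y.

MRS = MU_x/MU_y = 4·(y/x)^(0.25). Set equal to P_x/P_y.
Solve for the ratio: y/x = [(1/4)·P_x/P_y]^(4).
With the ratio pinned down, the budget gives x* = M/(P_x + P_y·(y/x)) and y* = (y/x)·x*.
Numerically y/x = 0.071577, so x* = 160/(6 + 2.9·0.071577) = 25.775 and y* = 0.071577·25.775 = 1.8449.
Expenditure on y: 2.9·1.8449 = 5.3502; share = 0.0334.

share on y = 0.0334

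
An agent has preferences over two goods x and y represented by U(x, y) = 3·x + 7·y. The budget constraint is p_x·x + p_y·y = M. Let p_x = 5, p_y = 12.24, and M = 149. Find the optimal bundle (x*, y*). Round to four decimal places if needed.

x gives more utility per dollar, so spend all income on x: x* = M/p_x, y* = 0.
Numerically: x* = 29.8, y* = 0.

x* = 29.8, y* = 0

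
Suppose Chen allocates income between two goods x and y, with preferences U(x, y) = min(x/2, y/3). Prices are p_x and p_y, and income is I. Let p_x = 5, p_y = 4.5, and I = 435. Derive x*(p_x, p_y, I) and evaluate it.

Demand: x*(p_x,p_y,I) = 2·I/(2·p_x + 3·p_y), y* = 3·I/(2·p_x + 3·p_y).
Here 2·5 + 3·4.5 = 23.5, giving x* = 37.0213.

x* = 37.0213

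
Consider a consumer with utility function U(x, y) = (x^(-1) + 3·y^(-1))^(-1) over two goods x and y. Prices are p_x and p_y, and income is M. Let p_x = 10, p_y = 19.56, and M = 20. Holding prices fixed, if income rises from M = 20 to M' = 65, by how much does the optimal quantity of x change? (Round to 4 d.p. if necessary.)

Δx* = 1.3149

From the CES first-order condition, (1/3)·(y/x)^(2) = p_x/p_y.
Solve for the ratio: y/x = [3·p_x/p_y]^(0.5).
With the ratio pinned down, the budget gives x* = M/(p_x + p_y·(y/x)) and y* = (y/x)·x*.
Numerically y/x = 1.238444, so x* = 20/(10 + 19.56·1.238444) = 0.5844.
At M' = 65: x* = 1.8993. Change: 1.8993 − 0.5844 = 1.3149.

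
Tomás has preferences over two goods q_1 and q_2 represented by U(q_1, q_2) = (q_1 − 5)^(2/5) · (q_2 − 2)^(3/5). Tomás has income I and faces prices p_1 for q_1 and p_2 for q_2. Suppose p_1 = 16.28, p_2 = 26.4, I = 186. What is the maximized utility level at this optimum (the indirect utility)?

V = 1.2146

This is Cobb-Douglas in (q_1−5, q_2−2): tangency gives 0.4·p_2·(q_2−2) = 0.6·p_1·(q_1−5).
Substituting into the budget: q_1* = 5 + 0.4·(I − 5·p_1 − 2·p_2)/p_1, and q_2* = 2 + 0.6·(…)/p_2.
Discretionary income = 186 − 5·16.28 − 2·26.4 = 51.8; q_1* = 5 + 0.4·51.8/16.28 = 6.2727; q_2* = 2 + 0.6·51.8/26.4 = 3.1773.
Utility at the optimum: U(6.2727, 3.1773) = 1.2146.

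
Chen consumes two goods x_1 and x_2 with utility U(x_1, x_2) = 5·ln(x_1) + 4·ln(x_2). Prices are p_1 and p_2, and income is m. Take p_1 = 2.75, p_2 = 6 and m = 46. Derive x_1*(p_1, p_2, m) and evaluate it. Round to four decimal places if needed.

x_1* = 9.2929

Tangency: MRS = (5/4)·x_2/x_1 = p_1/p_2.
So 5·p_2·x_2 = 4·p_1·x_1; combined with the budget, a share 5/9 of income goes to x_1.
Demand: x_1*(p_1,p_2,m) = 5/9·m/p_1 and x_2* = 4/9·m/p_2.
At p_1=2.75, p_2=6, m=46: x_1* = 5/9·46/2.75 = 9.2929.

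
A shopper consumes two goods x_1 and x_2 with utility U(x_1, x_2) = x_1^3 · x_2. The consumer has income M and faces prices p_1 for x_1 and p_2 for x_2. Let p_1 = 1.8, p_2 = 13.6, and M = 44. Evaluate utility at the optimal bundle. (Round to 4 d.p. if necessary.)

MU_x_1/MU_x_2 = (3·x_2)/(x_1); tangency sets this equal to p_1/p_2.
So 3·p_2·x_2 = p_1·x_1; combined with the budget, a share 0.75 of income goes to x_1.
Demand: x_1*(p_1,p_2,M) = 0.75·M/p_1 and x_2* = 0.25·M/p_2.
At p_1=1.8, p_2=13.6, M=44: x_1* = 0.75·44/1.8 = 18.3333, x_2* = 0.8088.
Utility at the optimum: U(18.3333, 0.8088) = 4984.0005.

V = 4984.0005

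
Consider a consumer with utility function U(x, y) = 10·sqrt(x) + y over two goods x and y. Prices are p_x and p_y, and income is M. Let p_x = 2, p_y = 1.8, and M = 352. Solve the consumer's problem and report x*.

Thus x* = (5·p_y/p_x)² — independent of M — with the rest of income spent on y.
Plugging in: x* = (5·1.8/2)² = 20.25.

x* = 20.25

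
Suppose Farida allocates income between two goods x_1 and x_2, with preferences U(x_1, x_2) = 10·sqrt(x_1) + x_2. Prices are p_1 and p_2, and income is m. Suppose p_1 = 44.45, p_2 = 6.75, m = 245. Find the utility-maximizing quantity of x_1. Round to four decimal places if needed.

Utility is quasi-linear in x_2; the FOC for x_1 is 5/√x_1 = p_1/p_2.
Thus x_1* = (5·p_2/p_1)² — independent of m — with the rest of income spent on x_2.
Plugging in: x_1* = (5·6.75/44.45)² = 0.5765.

x_1* = 0.5765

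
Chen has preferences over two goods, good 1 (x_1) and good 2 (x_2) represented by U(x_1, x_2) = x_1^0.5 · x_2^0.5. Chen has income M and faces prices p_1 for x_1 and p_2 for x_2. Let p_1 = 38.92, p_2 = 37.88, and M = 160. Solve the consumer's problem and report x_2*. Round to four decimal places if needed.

Tangency: MRS = x_2/x_1 = p_1/p_2.
Rearranging, p_2·x_2 = p_1·x_1. Substituting into the budget gives p_1·x_1·(1 + 1) = M.
Demand: x_1*(p_1,p_2,M) = 0.5·M/p_1 and x_2* = 0.5·M/p_2.
At p_1=38.92, p_2=37.88, M=160: x_2* = 0.5·160/37.88 = 2.1119.

x_2* = 2.1119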